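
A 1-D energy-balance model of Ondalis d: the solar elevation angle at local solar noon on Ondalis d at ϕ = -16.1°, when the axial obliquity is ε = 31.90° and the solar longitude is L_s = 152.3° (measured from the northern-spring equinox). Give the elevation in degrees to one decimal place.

Solar declination: sin δ = sin ε · sin L_s = sin 31.90° × sin 152.3° = 0.24564, so δ = +14.220°.
At local noon the hour angle is zero, so the zenith angle equals |ϕ − δ| = |-16.1° − (+14.220°)| = 30.320°.
Elevation = 90° − 30.320° = 59.7°.

59.7°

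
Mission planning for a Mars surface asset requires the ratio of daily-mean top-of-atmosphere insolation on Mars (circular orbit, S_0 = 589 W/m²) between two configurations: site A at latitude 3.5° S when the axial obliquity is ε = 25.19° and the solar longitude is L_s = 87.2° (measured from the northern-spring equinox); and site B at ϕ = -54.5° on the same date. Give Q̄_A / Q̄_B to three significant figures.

— Configuration A (ϕ=-3.5°):
Solar declination: sin δ = sin ε · sin L_s = sin 25.19° × sin 87.2° = 0.42511, so δ = +25.158°.
cos h₀ = −tan(-3.5°) tan(+25.158°) = 0.0287, h₀ = 1.5421 rad.
Bracket: h₀ sin ϕ sin δ + cos ϕ cos δ sin h₀ = 1.5421×-0.06105×0.42511 + 0.99813×0.90514×0.99959 = -0.040022 + 0.903077 = 0.863055.
Q̄ = (S_0/π) × [bracket] = (589/π) × 0.863055 = 161.81 W/m².
— Configuration B (ϕ=-54.5°):
cos h₀ = −tan(-54.5°) tan(+25.158°) = 0.6584, h₀ = 0.8520 rad.
Bracket: h₀ sin ϕ sin δ + cos ϕ cos δ sin h₀ = 0.8520×-0.81412×0.42511 + 0.58070×0.90514×0.75263 = -0.294869 + 0.395593 = 0.100724.
Q̄ = (S_0/π) × [bracket] = (589/π) × 0.100724 = 18.884 W/m².
Ratio Q̄_A / Q̄_B = 161.81 / 18.884 = 8.569.

Q̄_A / Q̄_B ≈ 8.57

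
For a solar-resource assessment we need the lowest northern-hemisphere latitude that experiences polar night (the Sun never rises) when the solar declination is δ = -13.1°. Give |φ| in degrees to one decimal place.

|φ| = 76.9°

Polar night requires cos H₀ = −tan φ tan δ ≥ 1, i.e. tan φ tan δ ≤ −1.
The boundary is |tan φ| · |tan δ| = 1, so |φ| = 90° − |δ| = 90° − 13.1° = 76.9° in the northern hemisphere.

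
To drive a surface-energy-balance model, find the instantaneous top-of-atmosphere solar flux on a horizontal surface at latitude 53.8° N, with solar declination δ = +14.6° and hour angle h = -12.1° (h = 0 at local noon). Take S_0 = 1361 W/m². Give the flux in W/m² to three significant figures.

cos θ_z = sin ϕ sin δ + cos ϕ cos δ cos h = 0.203410 + 0.558837 = 0.762247.
Flux = S_0 · cos θ_z = 1361 × 0.762247 = 1037 W/m².

1.04e+03 W/m²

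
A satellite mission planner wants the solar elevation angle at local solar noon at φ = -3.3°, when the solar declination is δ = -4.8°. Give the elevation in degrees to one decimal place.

At local noon the hour angle is zero, so the zenith angle equals |φ − δ| = |-3.3° − (-4.800°)| = 1.500°.
Elevation = 90° − 1.500° = 88.5°.

88.5°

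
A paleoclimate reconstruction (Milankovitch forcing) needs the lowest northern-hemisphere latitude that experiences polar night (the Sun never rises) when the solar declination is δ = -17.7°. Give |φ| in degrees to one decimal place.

Polar night requires cos H₀ = −tan φ tan δ ≥ 1, i.e. tan φ tan δ ≤ −1.
The boundary is |tan φ| · |tan δ| = 1, so |φ| = 90° − |δ| = 90° − 17.7° = 72.3° in the northern hemisphere.

|φ| = 72.3°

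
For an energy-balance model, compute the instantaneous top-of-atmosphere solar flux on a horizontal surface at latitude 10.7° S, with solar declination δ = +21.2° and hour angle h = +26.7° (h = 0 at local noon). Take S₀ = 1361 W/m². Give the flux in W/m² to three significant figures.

1.02e+03 W/m²

cos θ_z = sin φ sin δ + cos φ cos δ cos h = -0.067142 + 0.818429 = 0.751287.
Flux = S₀ · cos θ_z = 1361 × 0.751287 = 1023 W/m².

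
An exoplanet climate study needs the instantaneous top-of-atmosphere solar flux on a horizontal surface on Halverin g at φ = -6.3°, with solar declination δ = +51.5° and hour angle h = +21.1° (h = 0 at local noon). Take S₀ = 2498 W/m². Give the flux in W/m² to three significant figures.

cos θ_z = sin φ sin δ + cos φ cos δ cos h = -0.085879 + 0.577270 = 0.491391.
Flux = S₀ · cos θ_z = 2498 × 0.491391 = 1227 W/m².

1.23e+03 W/m²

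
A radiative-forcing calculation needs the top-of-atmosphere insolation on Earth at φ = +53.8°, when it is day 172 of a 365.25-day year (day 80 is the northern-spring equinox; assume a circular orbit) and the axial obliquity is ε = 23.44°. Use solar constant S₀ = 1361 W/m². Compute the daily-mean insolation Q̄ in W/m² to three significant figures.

Solar longitude: λ_s = 360° × (172 − 80)/365.25 = 90.678°.
sin δ = sin 23.44° × sin 90.678° = 0.39776, so δ = +23.438°.
cos H₀ = −tan(+53.8°) tan(+23.438°) = -0.5923, H₀ = 2.2048 rad.
Bracket: H₀ sin φ sin δ + cos φ cos δ sin H₀ = 2.2048×0.80696×0.39776 + 0.59061×0.91749×0.80568 = 0.707689 + 0.436581 = 1.144270.
Q̄ = (S₀/π) × [bracket] = (1361/π) × 1.144270 = 495.7 W/m².

Q̄ ≈ 496 W/m²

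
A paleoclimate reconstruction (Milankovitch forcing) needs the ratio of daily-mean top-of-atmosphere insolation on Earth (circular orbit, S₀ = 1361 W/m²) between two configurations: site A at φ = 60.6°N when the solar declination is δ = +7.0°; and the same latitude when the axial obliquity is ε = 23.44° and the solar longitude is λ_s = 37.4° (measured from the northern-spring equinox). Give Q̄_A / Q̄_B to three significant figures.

Q̄_A / Q̄_B ≈ 0.779

— Configuration A (φ=+60.6°):
cos H₀ = −tan(+60.6°) tan(+7.000°) = -0.2179, H₀ = 1.7905 rad.
Bracket: H₀ sin φ sin δ + cos φ cos δ sin H₀ = 1.7905×0.87121×0.12187 + 0.49090×0.99255×0.97597 = 0.190105 + 0.475534 = 0.665639.
Q̄ = (S₀/π) × [bracket] = (1361/π) × 0.665639 = 288.37 W/m².
— Configuration B (φ=+60.6°):
Solar declination: sin δ = sin ε · sin λ_s = sin 23.44° × sin 37.4° = 0.24161, so δ = +13.981°.
cos H₀ = −tan(+60.6°) tan(+13.981°) = -0.4419, H₀ = 2.0285 rad.
Bracket: H₀ sin φ sin δ + cos φ cos δ sin H₀ = 2.0285×0.87121×0.24161 + 0.49090×0.97037×0.89708 = 0.426985 + 0.427328 = 0.854313.
Q̄ = (S₀/π) × [bracket] = (1361/π) × 0.854313 = 370.11 W/m².
Ratio Q̄_A / Q̄_B = 288.37 / 370.11 = 0.7791.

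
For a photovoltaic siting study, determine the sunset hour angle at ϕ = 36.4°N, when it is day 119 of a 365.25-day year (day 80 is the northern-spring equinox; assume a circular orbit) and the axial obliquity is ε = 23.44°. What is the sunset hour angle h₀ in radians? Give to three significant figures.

Solar longitude: L_s = 360° × (119 − 80)/365.25 = 38.439°.
sin δ = sin 23.44° × sin 38.439° = 0.24730, so δ = +14.318°.
cos h₀ = −tan ϕ · tan δ = −tan(+36.4°) × tan(+14.318°) = -0.1882, so h₀ = 1.7601 rad = 100.85°.

h₀ = 1.76 rad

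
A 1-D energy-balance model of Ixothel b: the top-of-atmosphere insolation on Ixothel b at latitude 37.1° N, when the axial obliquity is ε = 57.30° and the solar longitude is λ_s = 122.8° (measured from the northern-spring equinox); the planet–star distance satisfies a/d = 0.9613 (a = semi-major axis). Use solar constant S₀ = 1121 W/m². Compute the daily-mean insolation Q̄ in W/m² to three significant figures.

Q̄ ≈ 463 W/m²

Solar declination: sin δ = sin ε · sin λ_s = sin 57.30° × sin 122.8° = 0.70735, so δ = +45.019°.
cos H₀ = −tan(+37.1°) tan(+45.019°) = -0.7568, H₀ = 2.4292 rad.
Bracket: H₀ sin φ sin δ + cos φ cos δ sin H₀ = 2.4292×0.60321×0.70735 + 0.79758×0.70687×0.65364 = 1.036492 + 0.368513 = 1.405005.
Inverse-square distance factor (a/d)² = 0.9613² = 0.924098.
Q̄ = (S₀/π) × 0.924098 × [bracket] = (1121/π) × 0.924098 × 1.405005 = 463.3 W/m².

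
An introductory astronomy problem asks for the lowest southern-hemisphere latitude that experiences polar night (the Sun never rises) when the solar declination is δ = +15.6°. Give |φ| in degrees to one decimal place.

Polar night requires cos H₀ = −tan φ tan δ ≥ 1, i.e. tan φ tan δ ≤ −1.
The boundary is |tan φ| · |tan δ| = 1, so |φ| = 90° − |δ| = 90° − 15.6° = 74.4° in the southern hemisphere.

|φ| = 74.4°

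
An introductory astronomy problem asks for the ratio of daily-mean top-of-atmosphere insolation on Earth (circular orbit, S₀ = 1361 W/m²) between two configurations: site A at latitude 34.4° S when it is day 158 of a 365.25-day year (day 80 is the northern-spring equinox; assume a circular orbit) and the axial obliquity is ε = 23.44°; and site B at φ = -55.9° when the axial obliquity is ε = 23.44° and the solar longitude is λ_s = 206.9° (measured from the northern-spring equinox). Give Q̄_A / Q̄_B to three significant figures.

— Configuration A (φ=-34.4°):
Solar longitude: λ_s = 360° × (158 − 80)/365.25 = 76.879°.
sin δ = sin 23.44° × sin 76.879° = 0.38740, so δ = +22.793°.
cos H₀ = −tan(-34.4°) tan(+22.793°) = 0.2877, H₀ = 1.2789 rad.
Bracket: H₀ sin φ sin δ + cos φ cos δ sin H₀ = 1.2789×-0.56497×0.38740 + 0.82511×0.92191×0.95771 = -0.279912 + 0.728508 = 0.448596.
Q̄ = (S₀/π) × [bracket] = (1361/π) × 0.448596 = 194.34 W/m².
— Configuration B (φ=-55.9°):
Solar declination: sin δ = sin ε · sin λ_s = sin 23.44° × sin 206.9° = -0.17997, so δ = -10.368°.
cos H₀ = −tan(-55.9°) tan(-10.368°) = -0.2702, H₀ = 1.8444 rad.
Bracket: H₀ sin φ sin δ + cos φ cos δ sin H₀ = 1.8444×-0.82806×-0.17997 + 0.56064×0.98367×0.96280 = 0.274863 + 0.530970 = 0.805833.
Q̄ = (S₀/π) × [bracket] = (1361/π) × 0.805833 = 349.10 W/m².
Ratio Q̄_A / Q̄_B = 194.34 / 349.10 = 0.5567.

Q̄_A / Q̄_B ≈ 0.557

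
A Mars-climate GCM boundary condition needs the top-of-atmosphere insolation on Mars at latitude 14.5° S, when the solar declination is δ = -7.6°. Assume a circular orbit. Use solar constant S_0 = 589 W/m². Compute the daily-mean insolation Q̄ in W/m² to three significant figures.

Q̄ ≈ 190 W/m²

cos h₀ = −tan(-14.5°) tan(-7.600°) = -0.0345, h₀ = 1.6053 rad.
Bracket: h₀ sin ϕ sin δ + cos ϕ cos δ sin h₀ = 1.6053×-0.25038×-0.13226 + 0.96815×0.99122×0.99940 = 0.053160 + 0.959074 = 1.012234.
Q̄ = (S_0/π) × [bracket] = (589/π) × 1.012234 = 189.8 W/m².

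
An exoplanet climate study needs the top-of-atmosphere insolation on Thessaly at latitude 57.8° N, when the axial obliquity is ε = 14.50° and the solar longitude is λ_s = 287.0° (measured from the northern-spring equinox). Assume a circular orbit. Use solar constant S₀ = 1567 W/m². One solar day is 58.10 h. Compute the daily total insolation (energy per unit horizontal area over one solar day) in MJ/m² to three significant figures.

Solar declination: sin δ = sin ε · sin λ_s = sin 14.50° × sin 287.0° = -0.23944, so δ = -13.853°.
cos H₀ = −tan(+57.8°) tan(-13.853°) = 0.3916, H₀ = 1.1684 rad.
Bracket: H₀ sin φ sin δ + cos φ cos δ sin H₀ = 1.1684×0.84619×-0.23944 + 0.53288×0.97091×0.92013 = -0.236732 + 0.476055 = 0.239323.
Q̄ = (S₀/π) × [bracket] = (1567/π) × 0.239323 = 119.37 W/m².
Daily total = Q̄ × 58.10 h × 3600 s/h = 119.37 × 58.10 × 3600 / 10⁶ = 24.97 MJ/m².

25.0 MJ/m²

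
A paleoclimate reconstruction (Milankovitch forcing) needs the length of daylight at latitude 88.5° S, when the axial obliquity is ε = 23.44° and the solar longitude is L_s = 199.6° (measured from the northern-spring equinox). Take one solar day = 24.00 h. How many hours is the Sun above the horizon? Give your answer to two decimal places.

Solar declination: sin δ = sin ε · sin L_s = sin 23.44° × sin 199.6° = -0.13344, so δ = -7.668°.
Sunrise equation: cos h₀ = −tan ϕ · tan δ = -5.1418 ≤ −1, so the Sun never sets (polar day) and h₀ = π.
Daylight = 2h₀/(2π) × 24.00 h = (3.1416/π) × 24.00 = 24.00 h.

24.00 h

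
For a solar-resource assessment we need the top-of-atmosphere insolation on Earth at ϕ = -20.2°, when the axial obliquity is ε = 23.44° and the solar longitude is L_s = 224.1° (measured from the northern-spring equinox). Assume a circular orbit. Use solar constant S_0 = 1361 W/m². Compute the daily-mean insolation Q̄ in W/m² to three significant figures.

Q̄ ≈ 458 W/m²

Solar declination: sin δ = sin ε · sin L_s = sin 23.44° × sin 224.1° = -0.27683, so δ = -16.071°.
cos h₀ = −tan(-20.2°) tan(-16.071°) = -0.1060, h₀ = 1.6770 rad.
Bracket: h₀ sin ϕ sin δ + cos ϕ cos δ sin h₀ = 1.6770×-0.34530×-0.27683 + 0.93849×0.96092×0.99437 = 0.160303 + 0.896737 = 1.057040.
Q̄ = (S_0/π) × [bracket] = (1361/π) × 1.057040 = 457.9 W/m².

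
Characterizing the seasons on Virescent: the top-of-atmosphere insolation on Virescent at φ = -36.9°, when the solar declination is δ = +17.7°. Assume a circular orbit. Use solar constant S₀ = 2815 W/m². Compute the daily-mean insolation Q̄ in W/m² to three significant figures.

cos H₀ = −tan(-36.9°) tan(+17.700°) = 0.2396, H₀ = 1.3288 rad.
Bracket: H₀ sin φ sin δ + cos φ cos δ sin H₀ = 1.3288×-0.60042×0.30403 + 0.79968×0.95266×0.97087 = -0.242567 + 0.739631 = 0.497064.
Q̄ = (S₀/π) × [bracket] = (2815/π) × 0.497064 = 445.4 W/m².

Q̄ ≈ 445 W/m²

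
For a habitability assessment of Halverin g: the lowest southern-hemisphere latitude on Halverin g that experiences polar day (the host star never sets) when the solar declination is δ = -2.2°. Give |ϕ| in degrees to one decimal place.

|ϕ| = 87.8°

Polar day requires cos h₀ = −tan ϕ tan δ ≤ −1, i.e. tan ϕ tan δ ≥ 1.
The boundary is |tan ϕ| · |tan δ| = 1, so |ϕ| = 90° − |δ| = 90° − 2.2° = 87.8° in the southern hemisphere.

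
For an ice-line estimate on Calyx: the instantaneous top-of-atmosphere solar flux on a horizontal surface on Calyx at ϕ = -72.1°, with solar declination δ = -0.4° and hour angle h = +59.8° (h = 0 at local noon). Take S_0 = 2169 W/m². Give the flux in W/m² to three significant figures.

350 W/m²

cos θ_z = sin ϕ sin δ + cos ϕ cos δ cos h = 0.006643 + 0.154603 = 0.161246.
Flux = S_0 · cos θ_z = 2169 × 0.161246 = 349.7 W/m².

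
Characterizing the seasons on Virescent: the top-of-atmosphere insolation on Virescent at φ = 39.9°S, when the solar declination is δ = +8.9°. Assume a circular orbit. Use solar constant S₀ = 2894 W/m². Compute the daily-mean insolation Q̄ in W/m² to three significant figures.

cos H₀ = −tan(-39.9°) tan(+8.900°) = 0.1309, H₀ = 1.4395 rad.
Bracket: H₀ sin φ sin δ + cos φ cos δ sin H₀ = 1.4395×-0.64145×0.15471 + 0.76717×0.98796×0.99139 = -0.142854 + 0.751407 = 0.608553.
Q̄ = (S₀/π) × [bracket] = (2894/π) × 0.608553 = 560.6 W/m².

Q̄ ≈ 561 W/m²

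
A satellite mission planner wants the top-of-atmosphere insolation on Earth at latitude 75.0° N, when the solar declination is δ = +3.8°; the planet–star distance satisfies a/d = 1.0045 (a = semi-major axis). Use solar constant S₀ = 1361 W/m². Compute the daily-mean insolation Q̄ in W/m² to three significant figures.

cos H₀ = −tan(+75.0°) tan(+3.800°) = -0.2479, H₀ = 1.8213 rad.
Bracket: H₀ sin φ sin δ + cos φ cos δ sin H₀ = 1.8213×0.96593×0.06627 + 0.25882×0.99780×0.96879 = 0.116585 + 0.250191 = 0.366776.
Inverse-square distance factor (a/d)² = 1.0045² = 1.009020.
Q̄ = (S₀/π) × 1.009020 × [bracket] = (1361/π) × 1.009020 × 0.366776 = 160.3 W/m².

Q̄ ≈ 160 W/m²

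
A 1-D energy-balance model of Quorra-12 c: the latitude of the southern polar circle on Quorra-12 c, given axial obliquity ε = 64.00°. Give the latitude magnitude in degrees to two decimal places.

The polar circle is the lowest latitude that experiences at least one full rotation of continuous darkness at the northern-summer solstice; it lies at |ϕ| = 90° − ε = 90° − 64.00° = 26.00°.

26.00°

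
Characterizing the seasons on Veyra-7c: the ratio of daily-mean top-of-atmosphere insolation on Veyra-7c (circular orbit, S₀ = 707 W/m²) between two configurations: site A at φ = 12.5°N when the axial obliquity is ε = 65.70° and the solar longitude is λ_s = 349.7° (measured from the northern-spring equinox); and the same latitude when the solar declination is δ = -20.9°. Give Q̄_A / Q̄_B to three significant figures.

Q̄_A / Q̄_B ≈ 1.14

— Configuration A (φ=+12.5°):
Solar declination: sin δ = sin ε · sin λ_s = sin 65.70° × sin 349.7° = -0.16296, so δ = -9.379°.
cos H₀ = −tan(+12.5°) tan(-9.379°) = 0.0366, H₀ = 1.5342 rad.
Bracket: H₀ sin φ sin δ + cos φ cos δ sin H₀ = 1.5342×0.21644×-0.16296 + 0.97630×0.98663×0.99933 = -0.054113 + 0.962601 = 0.908488.
Q̄ = (S₀/π) × [bracket] = (707/π) × 0.908488 = 204.45 W/m².
— Configuration B (φ=+12.5°):
cos H₀ = −tan(+12.5°) tan(-20.900°) = 0.0847, H₀ = 1.4860 rad.
Bracket: H₀ sin φ sin δ + cos φ cos δ sin H₀ = 1.4860×0.21644×-0.35674 + 0.97630×0.93420×0.99641 = -0.114738 + 0.908785 = 0.794047.
Q̄ = (S₀/π) × [bracket] = (707/π) × 0.794047 = 178.70 W/m².
Ratio Q̄_A / Q̄_B = 204.45 / 178.70 = 1.144.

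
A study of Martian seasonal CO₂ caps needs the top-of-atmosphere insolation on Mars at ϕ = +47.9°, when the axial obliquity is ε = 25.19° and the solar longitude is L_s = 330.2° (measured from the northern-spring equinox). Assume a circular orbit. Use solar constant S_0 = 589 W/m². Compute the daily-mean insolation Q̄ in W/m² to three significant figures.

Solar declination: sin δ = sin ε · sin L_s = sin 25.19° × sin 330.2° = -0.21152, so δ = -12.212°.
cos h₀ = −tan(+47.9°) tan(-12.212°) = 0.2395, h₀ = 1.3289 rad.
Bracket: h₀ sin ϕ sin δ + cos ϕ cos δ sin h₀ = 1.3289×0.74198×-0.21152 + 0.67043×0.97737×0.97089 = -0.208562 + 0.636184 = 0.427622.
Q̄ = (S_0/π) × [bracket] = (589/π) × 0.427622 = 80.17 W/m².

Q̄ ≈ 80.2 W/m²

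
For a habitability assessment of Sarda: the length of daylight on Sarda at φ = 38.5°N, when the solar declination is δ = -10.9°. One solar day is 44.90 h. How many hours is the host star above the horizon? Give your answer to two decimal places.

20.25 h

cos H₀ = −tan φ · tan δ = −tan(+38.5°) × tan(-10.900°) = 0.1532, so H₀ = 1.4170 rad = 81.19°.
Daylight = 2H₀/(2π) × 44.90 h = (1.4170/π) × 44.90 = 20.25 h.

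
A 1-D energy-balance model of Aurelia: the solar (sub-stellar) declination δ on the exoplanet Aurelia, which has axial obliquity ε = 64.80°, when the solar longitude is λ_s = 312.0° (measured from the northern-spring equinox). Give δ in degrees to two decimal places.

sin δ = sin ε · sin λ_s = sin 64.80° × sin 312.0° = -0.672418.
δ = arcsin(-0.672418) = -42.25°.

δ = -42.25°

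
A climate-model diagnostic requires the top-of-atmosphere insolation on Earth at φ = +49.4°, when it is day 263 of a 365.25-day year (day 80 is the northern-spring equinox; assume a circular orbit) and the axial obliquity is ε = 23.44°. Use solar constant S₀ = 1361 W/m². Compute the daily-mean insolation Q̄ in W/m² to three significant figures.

Solar longitude: λ_s = 360° × (263 − 80)/365.25 = 180.370°.
sin δ = sin 23.44° × sin 180.370° = -0.00257, so δ = -0.147°.
cos H₀ = −tan(+49.4°) tan(-0.147°) = 0.0030, H₀ = 1.5678 rad.
Bracket: H₀ sin φ sin δ + cos φ cos δ sin H₀ = 1.5678×0.75927×-0.00257 + 0.65077×1.00000×1.00000 = -0.003059 + 0.650770 = 0.647711.
Q̄ = (S₀/π) × [bracket] = (1361/π) × 0.647711 = 280.6 W/m².

Q̄ ≈ 281 W/m²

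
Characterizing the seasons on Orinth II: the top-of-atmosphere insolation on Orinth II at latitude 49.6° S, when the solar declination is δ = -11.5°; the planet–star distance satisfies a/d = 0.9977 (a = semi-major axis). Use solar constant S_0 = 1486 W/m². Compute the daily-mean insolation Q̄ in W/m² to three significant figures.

Q̄ ≈ 420 W/m²

cos h₀ = −tan(-49.6°) tan(-11.500°) = -0.2391, h₀ = 1.8122 rad.
Bracket: h₀ sin ϕ sin δ + cos ϕ cos δ sin h₀ = 1.8122×-0.76154×-0.19937 + 0.64812×0.97992×0.97101 = 0.275143 + 0.616694 = 0.891837.
Inverse-square distance factor (a/d)² = 0.9977² = 0.995405.
Q̄ = (S_0/π) × 0.995405 × [bracket] = (1486/π) × 0.995405 × 0.891837 = 419.9 W/m².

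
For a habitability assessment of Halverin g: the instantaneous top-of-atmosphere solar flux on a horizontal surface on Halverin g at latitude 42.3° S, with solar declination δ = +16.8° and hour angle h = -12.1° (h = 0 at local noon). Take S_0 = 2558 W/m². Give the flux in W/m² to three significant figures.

1.27e+03 W/m²

cos θ_z = sin ϕ sin δ + cos ϕ cos δ cos h = -0.194522 + 0.692332 = 0.497810.
Flux = S_0 · cos θ_z = 2558 × 0.497810 = 1273 W/m².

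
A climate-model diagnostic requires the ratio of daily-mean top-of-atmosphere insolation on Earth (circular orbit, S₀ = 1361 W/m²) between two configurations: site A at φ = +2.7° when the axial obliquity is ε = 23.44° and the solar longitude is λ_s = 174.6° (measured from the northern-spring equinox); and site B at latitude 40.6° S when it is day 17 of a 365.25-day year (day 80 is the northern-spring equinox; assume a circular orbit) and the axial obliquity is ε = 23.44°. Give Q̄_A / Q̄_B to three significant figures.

Q̄_A / Q̄_B ≈ 0.904

— Configuration A (φ=+2.7°):
Solar declination: sin δ = sin ε · sin λ_s = sin 23.44° × sin 174.6° = 0.03744, so δ = +2.145°.
cos H₀ = −tan(+2.7°) tan(+2.145°) = -0.0018, H₀ = 1.5726 rad.
Bracket: H₀ sin φ sin δ + cos φ cos δ sin H₀ = 1.5726×0.04711×0.03744 + 0.99889×0.99930×1.00000 = 0.002774 + 0.998191 = 1.000965.
Q̄ = (S₀/π) × [bracket] = (1361/π) × 1.000965 = 433.64 W/m².
— Configuration B (φ=-40.6°):
Solar longitude: λ_s = 360° × (17 − 80)/365.25 = -62.094°, i.e. -62.094° + 360° = 297.906°.
sin δ = sin 23.44° × sin 297.906° = -0.35153, so δ = -20.581°.
cos H₀ = −tan(-40.6°) tan(-20.581°) = -0.3218, H₀ = 1.8985 rad.
Bracket: H₀ sin φ sin δ + cos φ cos δ sin H₀ = 1.8985×-0.65077×-0.35153 + 0.75927×0.93618×0.94679 = 0.434311 + 0.672991 = 1.107302.
Q̄ = (S₀/π) × [bracket] = (1361/π) × 1.107302 = 479.71 W/m².
Ratio Q̄_A / Q̄_B = 433.64 / 479.71 = 0.9040.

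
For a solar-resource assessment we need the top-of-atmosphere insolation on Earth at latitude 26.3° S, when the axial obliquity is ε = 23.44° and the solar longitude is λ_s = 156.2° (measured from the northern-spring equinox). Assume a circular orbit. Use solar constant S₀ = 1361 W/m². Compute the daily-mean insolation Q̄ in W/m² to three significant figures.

Solar declination: sin δ = sin ε · sin λ_s = sin 23.44° × sin 156.2° = 0.16053, so δ = +9.237°.
cos H₀ = −tan(-26.3°) tan(+9.237°) = 0.0804, H₀ = 1.4903 rad.
Bracket: H₀ sin φ sin δ + cos φ cos δ sin H₀ = 1.4903×-0.44307×0.16053 + 0.89649×0.98703×0.99676 = -0.105999 + 0.881996 = 0.775997.
Q̄ = (S₀/π) × [bracket] = (1361/π) × 0.775997 = 336.2 W/m².

Q̄ ≈ 336 W/m²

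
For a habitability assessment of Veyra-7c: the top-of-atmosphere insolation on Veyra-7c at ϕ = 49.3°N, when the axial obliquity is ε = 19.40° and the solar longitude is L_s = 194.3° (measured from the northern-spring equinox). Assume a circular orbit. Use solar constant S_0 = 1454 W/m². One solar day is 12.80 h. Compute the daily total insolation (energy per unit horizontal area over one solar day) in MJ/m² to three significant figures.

Solar declination: sin δ = sin ε · sin L_s = sin 19.40° × sin 194.3° = -0.08204, so δ = -4.706°.
cos h₀ = −tan(+49.3°) tan(-4.706°) = 0.0957, h₀ = 1.4749 rad.
Bracket: h₀ sin ϕ sin δ + cos ϕ cos δ sin h₀ = 1.4749×0.75813×-0.08204 + 0.65210×0.99663×0.99541 = -0.091734 + 0.646919 = 0.555185.
Q̄ = (S_0/π) × [bracket] = (1454/π) × 0.555185 = 256.95 W/m².
Daily total = Q̄ × 12.80 h × 3600 s/h = 256.95 × 12.80 × 3600 / 10⁶ = 11.84 MJ/m².

11.8 MJ/m²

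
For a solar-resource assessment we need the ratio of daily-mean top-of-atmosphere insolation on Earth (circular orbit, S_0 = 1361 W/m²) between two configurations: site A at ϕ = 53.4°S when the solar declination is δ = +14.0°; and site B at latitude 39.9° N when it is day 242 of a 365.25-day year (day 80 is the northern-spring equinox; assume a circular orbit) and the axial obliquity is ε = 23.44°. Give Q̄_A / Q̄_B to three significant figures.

Q̄_A / Q̄_B ≈ 0.339

— Configuration A (ϕ=-53.4°):
cos h₀ = −tan(-53.4°) tan(+14.000°) = 0.3357, h₀ = 1.2284 rad.
Bracket: h₀ sin ϕ sin δ + cos ϕ cos δ sin h₀ = 1.2284×-0.80282×0.24192 + 0.59622×0.97030×0.94196 = -0.238578 + 0.544935 = 0.306357.
Q̄ = (S_0/π) × [bracket] = (1361/π) × 0.306357 = 132.72 W/m².
— Configuration B (ϕ=+39.9°):
Solar longitude: L_s = 360° × (242 − 80)/365.25 = 159.671°.
sin δ = sin 23.44° × sin 159.671° = 0.13819, so δ = +7.943°.
cos h₀ = −tan(+39.9°) tan(+7.943°) = -0.1167, h₀ = 1.6877 rad.
Bracket: h₀ sin ϕ sin δ + cos ϕ cos δ sin h₀ = 1.6877×0.64145×0.13819 + 0.76717×0.99041×0.99317 = 0.149601 + 0.754623 = 0.904224.
Q̄ = (S_0/π) × [bracket] = (1361/π) × 0.904224 = 391.73 W/m².
Ratio Q̄_A / Q̄_B = 132.72 / 391.73 = 0.3388.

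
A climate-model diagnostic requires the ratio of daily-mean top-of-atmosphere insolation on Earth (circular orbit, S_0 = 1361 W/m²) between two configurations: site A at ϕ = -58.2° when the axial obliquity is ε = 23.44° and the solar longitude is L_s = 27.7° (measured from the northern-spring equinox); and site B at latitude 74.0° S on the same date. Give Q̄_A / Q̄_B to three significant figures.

Q̄_A / Q̄_B ≈ 5.63

— Configuration A (ϕ=-58.2°):
Solar declination: sin δ = sin ε · sin L_s = sin 23.44° × sin 27.7° = 0.18491, so δ = +10.656°.
cos h₀ = −tan(-58.2°) tan(+10.656°) = 0.3035, h₀ = 1.2625 rad.
Bracket: h₀ sin ϕ sin δ + cos ϕ cos δ sin h₀ = 1.2625×-0.84989×0.18491 + 0.52696×0.98276×0.95284 = -0.198406 + 0.493452 = 0.295046.
Q̄ = (S_0/π) × [bracket] = (1361/π) × 0.295046 = 127.82 W/m².
— Configuration B (ϕ=-74.0°):
cos h₀ = −tan(-74.0°) tan(+10.656°) = 0.6562, h₀ = 0.8551 rad.
Bracket: h₀ sin ϕ sin δ + cos ϕ cos δ sin h₀ = 0.8551×-0.96126×0.18491 + 0.27564×0.98276×0.75461 = -0.151991 + 0.204415 = 0.052424.
Q̄ = (S_0/π) × [bracket] = (1361/π) × 0.052424 = 22.711 W/m².
Ratio Q̄_A / Q̄_B = 127.82 / 22.711 = 5.628.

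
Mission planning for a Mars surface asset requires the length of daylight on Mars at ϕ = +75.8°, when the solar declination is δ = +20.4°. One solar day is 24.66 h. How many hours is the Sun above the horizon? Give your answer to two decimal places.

24.66 h

Sunrise equation: cos h₀ = −tan ϕ · tan δ = -1.4697 ≤ −1, so the Sun never sets (polar day) and h₀ = π.
Daylight = 2h₀/(2π) × 24.66 h = (3.1416/π) × 24.66 = 24.66 h.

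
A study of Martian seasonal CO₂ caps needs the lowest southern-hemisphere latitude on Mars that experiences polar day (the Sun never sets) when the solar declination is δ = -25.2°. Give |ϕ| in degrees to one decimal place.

|ϕ| = 64.8°

Polar day requires cos h₀ = −tan ϕ tan δ ≤ −1, i.e. tan ϕ tan δ ≥ 1.
The boundary is |tan ϕ| · |tan δ| = 1, so |ϕ| = 90° − |δ| = 90° − 25.2° = 64.8° in the southern hemisphere.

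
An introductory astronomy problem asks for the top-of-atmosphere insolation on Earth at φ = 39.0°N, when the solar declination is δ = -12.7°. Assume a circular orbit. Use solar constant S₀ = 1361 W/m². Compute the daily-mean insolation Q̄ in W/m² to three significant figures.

cos H₀ = −tan(+39.0°) tan(-12.700°) = 0.1825, H₀ = 1.3873 rad.
Bracket: H₀ sin φ sin δ + cos φ cos δ sin H₀ = 1.3873×0.62932×-0.21985 + 0.77715×0.97553×0.98321 = -0.191941 + 0.745404 = 0.553463.
Q̄ = (S₀/π) × [bracket] = (1361/π) × 0.553463 = 239.8 W/m².

Q̄ ≈ 240 W/m²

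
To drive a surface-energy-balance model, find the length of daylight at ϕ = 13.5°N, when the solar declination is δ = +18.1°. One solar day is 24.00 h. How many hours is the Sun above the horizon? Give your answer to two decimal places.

12.60 h

cos h₀ = −tan ϕ · tan δ = −tan(+13.5°) × tan(+18.100°) = -0.0785, so h₀ = 1.6493 rad = 94.50°.
Daylight = 2h₀/(2π) × 24.00 h = (1.6493/π) × 24.00 = 12.60 h.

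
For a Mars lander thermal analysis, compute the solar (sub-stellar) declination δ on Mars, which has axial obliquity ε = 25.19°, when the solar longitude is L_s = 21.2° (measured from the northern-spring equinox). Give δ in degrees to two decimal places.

sin δ = sin ε · sin L_s = sin 25.19° × sin 21.2° = 0.153915.
δ = arcsin(0.153915) = +8.85°.

δ = +8.85°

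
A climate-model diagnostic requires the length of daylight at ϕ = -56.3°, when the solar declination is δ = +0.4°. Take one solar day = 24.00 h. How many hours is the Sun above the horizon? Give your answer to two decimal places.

11.92 h

cos h₀ = −tan ϕ · tan δ = −tan(-56.3°) × tan(+0.400°) = 0.0105, so h₀ = 1.5603 rad = 89.40°.
Daylight = 2h₀/(2π) × 24.00 h = (1.5603/π) × 24.00 = 11.92 h.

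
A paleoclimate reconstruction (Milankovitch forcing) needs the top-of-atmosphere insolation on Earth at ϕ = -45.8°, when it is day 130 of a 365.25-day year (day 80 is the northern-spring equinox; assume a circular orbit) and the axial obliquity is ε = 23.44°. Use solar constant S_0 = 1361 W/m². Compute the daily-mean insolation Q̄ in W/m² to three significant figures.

Solar longitude: L_s = 360° × (130 − 80)/365.25 = 49.281°.
sin δ = sin 23.44° × sin 49.281° = 0.30149, so δ = +17.547°.
cos h₀ = −tan(-45.8°) tan(+17.547°) = 0.3252, h₀ = 1.2396 rad.
Bracket: h₀ sin ϕ sin δ + cos ϕ cos δ sin h₀ = 1.2396×-0.71691×0.30149 + 0.69717×0.95347×0.94566 = -0.267929 + 0.628609 = 0.360680.
Q̄ = (S_0/π) × [bracket] = (1361/π) × 0.360680 = 156.3 W/m².

Q̄ ≈ 156 W/m²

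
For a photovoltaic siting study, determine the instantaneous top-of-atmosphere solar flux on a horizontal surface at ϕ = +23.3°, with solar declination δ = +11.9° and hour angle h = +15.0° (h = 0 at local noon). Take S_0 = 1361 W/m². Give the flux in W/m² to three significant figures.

1.29e+03 W/m²

cos θ_z = sin ϕ sin δ + cos ϕ cos δ cos h = 0.081563 + 0.868085 = 0.949648.
Flux = S_0 · cos θ_z = 1361 × 0.949648 = 1292 W/m².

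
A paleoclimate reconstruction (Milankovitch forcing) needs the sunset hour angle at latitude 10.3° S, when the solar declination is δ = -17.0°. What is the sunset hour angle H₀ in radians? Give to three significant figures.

H₀ = 1.63 rad

cos H₀ = −tan φ · tan δ = −tan(-10.3°) × tan(-17.000°) = -0.0556, so H₀ = 1.6264 rad = 93.19°.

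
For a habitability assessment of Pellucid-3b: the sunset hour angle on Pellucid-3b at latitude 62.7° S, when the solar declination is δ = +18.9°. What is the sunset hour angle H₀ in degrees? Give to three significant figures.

H₀ = 48.4°

cos H₀ = −tan φ · tan δ = −tan(-62.7°) × tan(+18.900°) = 0.6633, so H₀ = 0.8455 rad = 48.44°.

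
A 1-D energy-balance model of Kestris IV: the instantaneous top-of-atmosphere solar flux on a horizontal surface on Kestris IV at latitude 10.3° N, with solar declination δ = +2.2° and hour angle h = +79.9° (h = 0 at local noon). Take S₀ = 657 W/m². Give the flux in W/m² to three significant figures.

118 W/m²

cos θ_z = sin φ sin δ + cos φ cos δ cos h = 0.006864 + 0.172414 = 0.179278.
Flux = S₀ · cos θ_z = 657 × 0.179278 = 117.8 W/m².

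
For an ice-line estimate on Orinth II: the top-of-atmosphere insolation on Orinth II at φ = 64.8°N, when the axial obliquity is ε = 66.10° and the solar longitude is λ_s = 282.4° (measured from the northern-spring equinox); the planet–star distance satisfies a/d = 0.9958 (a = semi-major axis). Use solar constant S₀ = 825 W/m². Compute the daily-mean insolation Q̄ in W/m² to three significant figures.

Solar declination: sin δ = sin ε · sin λ_s = sin 66.10° × sin 282.4° = -0.89293, so δ = -63.243°.
cos H₀ = −tan(+64.8°) tan(-63.243°) = 4.2149 ≥ 1 ⇒ polar night, H₀ = 0 and Q̄ = 0.
Inverse-square distance factor (a/d)² = 0.9958² = 0.991618.

Q̄ ≈ 0.00 W/m²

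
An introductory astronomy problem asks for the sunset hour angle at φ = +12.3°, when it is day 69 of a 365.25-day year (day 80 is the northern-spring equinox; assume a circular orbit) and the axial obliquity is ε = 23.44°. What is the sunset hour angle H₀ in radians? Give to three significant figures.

H₀ = 1.55 rad

Solar longitude: λ_s = 360° × (69 − 80)/365.25 = -10.842°, i.e. -10.842° + 360° = 349.158°.
sin δ = sin 23.44° × sin 349.158° = -0.07482, so δ = -4.291°.
cos H₀ = −tan φ · tan δ = −tan(+12.3°) × tan(-4.291°) = 0.0164, so H₀ = 1.5544 rad = 89.06°.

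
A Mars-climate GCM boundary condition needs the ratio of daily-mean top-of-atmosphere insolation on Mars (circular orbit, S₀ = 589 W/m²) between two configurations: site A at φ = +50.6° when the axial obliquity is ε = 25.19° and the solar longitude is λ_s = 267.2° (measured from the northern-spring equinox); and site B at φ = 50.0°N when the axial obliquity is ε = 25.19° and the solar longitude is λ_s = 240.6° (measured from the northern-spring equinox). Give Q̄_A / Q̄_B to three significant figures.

Q̄_A / Q̄_B ≈ 0.707

— Configuration A (φ=+50.6°):
Solar declination: sin δ = sin ε · sin λ_s = sin 25.19° × sin 267.2° = -0.42511, so δ = -25.158°.
cos H₀ = −tan(+50.6°) tan(-25.158°) = 0.5718, H₀ = 0.9621 rad.
Bracket: H₀ sin φ sin δ + cos φ cos δ sin H₀ = 0.9621×0.77273×-0.42511 + 0.63473×0.90514×0.82041 = -0.316045 + 0.471342 = 0.155297.
Q̄ = (S₀/π) × [bracket] = (589/π) × 0.155297 = 29.116 W/m².
— Configuration B (φ=+50.0°):
Solar declination: sin δ = sin ε · sin λ_s = sin 25.19° × sin 240.6° = -0.37081, so δ = -21.765°.
cos H₀ = −tan(+50.0°) tan(-21.765°) = 0.4758, H₀ = 1.0749 rad.
Bracket: H₀ sin φ sin δ + cos φ cos δ sin H₀ = 1.0749×0.76604×-0.37081 + 0.64279×0.92871×0.87954 = -0.305331 + 0.525055 = 0.219724.
Q̄ = (S₀/π) × [bracket] = (589/π) × 0.219724 = 41.195 W/m².
Ratio Q̄_A / Q̄_B = 29.116 / 41.195 = 0.7068.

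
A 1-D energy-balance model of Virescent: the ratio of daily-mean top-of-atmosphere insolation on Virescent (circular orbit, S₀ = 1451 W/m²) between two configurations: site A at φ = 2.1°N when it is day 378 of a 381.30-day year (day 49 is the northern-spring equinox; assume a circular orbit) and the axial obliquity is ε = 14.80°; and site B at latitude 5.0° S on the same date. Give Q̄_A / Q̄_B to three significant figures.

Q̄_A / Q̄_B ≈ 0.965

— Configuration A (φ=+2.1°):
Solar longitude: λ_s = 360° × (378 − 49)/381.30 = 310.622°.
sin δ = sin 14.80° × sin 310.622° = -0.19389, so δ = -11.180°.
cos H₀ = −tan(+2.1°) tan(-11.180°) = 0.0072, H₀ = 1.5635 rad.
Bracket: H₀ sin φ sin δ + cos φ cos δ sin H₀ = 1.5635×0.03664×-0.19389 + 0.99933×0.98102×0.99997 = -0.011107 + 0.980333 = 0.969226.
Q̄ = (S₀/π) × [bracket] = (1451/π) × 0.969226 = 447.65 W/m².
— Configuration B (φ=-5.0°):
cos H₀ = −tan(-5.0°) tan(-11.180°) = -0.0173, H₀ = 1.5881 rad.
Bracket: H₀ sin φ sin δ + cos φ cos δ sin H₀ = 1.5881×-0.08716×-0.19389 + 0.99619×0.98102×0.99985 = 0.026838 + 0.977136 = 1.003974.
Q̄ = (S₀/π) × [bracket] = (1451/π) × 1.003974 = 463.70 W/m².
Ratio Q̄_A / Q̄_B = 447.65 / 463.70 = 0.9654.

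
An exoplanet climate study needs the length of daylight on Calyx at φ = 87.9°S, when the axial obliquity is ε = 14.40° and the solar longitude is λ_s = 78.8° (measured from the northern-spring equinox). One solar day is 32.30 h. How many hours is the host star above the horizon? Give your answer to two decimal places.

0.00 h

Solar declination: sin δ = sin ε · sin λ_s = sin 14.40° × sin 78.8° = 0.24395, so δ = +14.120°.
cos H₀ = −tan φ · tan δ = 6.8602 ≥ 1, so the host star never rises (polar night) and H₀ = 0.
Daylight = 2H₀/(2π) × 32.30 h = (0.0000/π) × 32.30 = 0.00 h.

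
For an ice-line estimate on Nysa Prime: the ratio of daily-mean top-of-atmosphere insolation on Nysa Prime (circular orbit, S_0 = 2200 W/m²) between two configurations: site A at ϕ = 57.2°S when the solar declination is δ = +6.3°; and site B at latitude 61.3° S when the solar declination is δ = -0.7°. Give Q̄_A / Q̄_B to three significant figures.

Q̄_A / Q̄_B ≈ 0.808

— Configuration A (ϕ=-57.2°):
cos h₀ = −tan(-57.2°) tan(+6.300°) = 0.1713, h₀ = 1.3986 rad.
Bracket: h₀ sin ϕ sin δ + cos ϕ cos δ sin h₀ = 1.3986×-0.84057×0.10973 + 0.54171×0.99396×0.98522 = -0.129001 + 0.530480 = 0.401479.
Q̄ = (S_0/π) × [bracket] = (2200/π) × 0.401479 = 281.15 W/m².
— Configuration B (ϕ=-61.3°):
cos h₀ = −tan(-61.3°) tan(-0.700°) = -0.0223, h₀ = 1.5931 rad.
Bracket: h₀ sin ϕ sin δ + cos ϕ cos δ sin h₀ = 1.5931×-0.87715×-0.01222 + 0.48022×0.99993×0.99975 = 0.017076 + 0.480066 = 0.497142.
Q̄ = (S_0/π) × [bracket] = (2200/π) × 0.497142 = 348.14 W/m².
Ratio Q̄_A / Q̄_B = 281.15 / 348.14 = 0.8076.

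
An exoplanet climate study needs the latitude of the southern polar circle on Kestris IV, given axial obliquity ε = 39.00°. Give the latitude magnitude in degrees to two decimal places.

51.00°

The polar circle is the lowest latitude that experiences at least one full rotation of continuous darkness at the northern-summer solstice; it lies at |ϕ| = 90° − ε = 90° − 39.00° = 51.00°.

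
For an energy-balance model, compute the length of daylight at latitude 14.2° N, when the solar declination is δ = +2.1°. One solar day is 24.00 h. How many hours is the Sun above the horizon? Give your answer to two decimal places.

cos h₀ = −tan ϕ · tan δ = −tan(+14.2°) × tan(+2.100°) = -0.0093, so h₀ = 1.5801 rad = 90.53°.
Daylight = 2h₀/(2π) × 24.00 h = (1.5801/π) × 24.00 = 12.07 h.

12.07 h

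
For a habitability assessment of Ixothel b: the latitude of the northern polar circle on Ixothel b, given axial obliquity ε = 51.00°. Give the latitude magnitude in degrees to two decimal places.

The polar circle is the lowest latitude that experiences at least one full rotation of continuous daylight at the northern-summer solstice; it lies at |φ| = 90° − ε = 90° − 51.00° = 39.00°.

39.00°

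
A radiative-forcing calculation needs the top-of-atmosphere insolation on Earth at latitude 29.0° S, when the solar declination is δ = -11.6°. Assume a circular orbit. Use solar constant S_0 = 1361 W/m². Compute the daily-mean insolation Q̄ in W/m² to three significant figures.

Q̄ ≈ 440 W/m²

cos h₀ = −tan(-29.0°) tan(-11.600°) = -0.1138, h₀ = 1.6848 rad.
Bracket: h₀ sin ϕ sin δ + cos ϕ cos δ sin h₀ = 1.6848×-0.48481×-0.20108 + 0.87462×0.97958×0.99351 = 0.164244 + 0.851200 = 1.015444.
Q̄ = (S_0/π) × [bracket] = (1361/π) × 1.015444 = 439.9 W/m².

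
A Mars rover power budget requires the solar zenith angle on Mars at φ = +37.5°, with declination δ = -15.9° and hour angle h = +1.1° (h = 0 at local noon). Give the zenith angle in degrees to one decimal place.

cos θ_z = sin φ sin δ + cos φ cos δ cos h = -0.166776 + 0.762860 = 0.596084.
θ_z = arccos(0.596084) = 53.4°.

θ_z = 53.4°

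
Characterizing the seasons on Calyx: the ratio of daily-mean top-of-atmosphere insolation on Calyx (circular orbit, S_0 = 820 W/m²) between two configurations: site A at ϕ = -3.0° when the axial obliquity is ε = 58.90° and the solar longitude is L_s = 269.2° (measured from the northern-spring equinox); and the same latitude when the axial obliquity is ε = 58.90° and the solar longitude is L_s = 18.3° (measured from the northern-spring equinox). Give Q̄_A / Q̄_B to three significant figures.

— Configuration A (ϕ=-3.0°):
Solar declination: sin δ = sin ε · sin L_s = sin 58.90° × sin 269.2° = -0.85618, so δ = -58.891°.
cos h₀ = −tan(-3.0°) tan(-58.891°) = -0.0868, h₀ = 1.6578 rad.
Bracket: h₀ sin ϕ sin δ + cos ϕ cos δ sin h₀ = 1.6578×-0.05234×-0.85618 + 0.99863×0.51667×0.99622 = 0.074290 + 0.514012 = 0.588302.
Q̄ = (S_0/π) × [bracket] = (820/π) × 0.588302 = 153.56 W/m².
— Configuration B (ϕ=-3.0°):
Solar declination: sin δ = sin ε · sin L_s = sin 58.90° × sin 18.3° = 0.26886, so δ = +15.597°.
cos h₀ = −tan(-3.0°) tan(+15.597°) = 0.0146, h₀ = 1.5562 rad.
Bracket: h₀ sin ϕ sin δ + cos ϕ cos δ sin h₀ = 1.5562×-0.05234×0.26886 + 0.99863×0.96318×0.99989 = -0.021899 + 0.961755 = 0.939856.
Q̄ = (S_0/π) × [bracket] = (820/π) × 0.939856 = 245.32 W/m².
Ratio Q̄_A / Q̄_B = 153.56 / 245.32 = 0.6260.

Q̄_A / Q̄_B ≈ 0.626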